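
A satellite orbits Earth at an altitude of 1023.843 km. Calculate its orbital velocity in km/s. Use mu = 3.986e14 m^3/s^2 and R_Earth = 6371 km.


r = R_E + alt = 6371.0 + 1023.843 = 7394.8430 km = 7.394843e+06 m
v = sqrt(mu/r) = sqrt(3.986e14 / 7.394843e+06) = 7341.8274 m/s = 7.3418 km/s

7.3418 km/s


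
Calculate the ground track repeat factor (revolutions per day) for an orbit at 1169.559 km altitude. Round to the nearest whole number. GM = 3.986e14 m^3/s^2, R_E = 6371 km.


r = 7.540559e+06 m
T = 2*pi*sqrt(r^3/mu) = 6516.5320 s = 108.6089 min
revs/day = 1440 / 108.6089 = 13.2586
Rounded: 13 revolutions per day

13 revolutions per day


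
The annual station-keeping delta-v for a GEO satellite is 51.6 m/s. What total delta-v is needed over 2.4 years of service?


dV = rate * years = 51.6 * 2.4
dV = 123.8400 m/s

123.8400 m/s


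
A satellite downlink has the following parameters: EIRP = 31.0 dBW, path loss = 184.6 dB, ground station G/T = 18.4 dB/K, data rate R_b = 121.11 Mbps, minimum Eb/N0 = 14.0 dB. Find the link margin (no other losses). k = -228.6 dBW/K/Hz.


C/N0 = EIRP - FSPL + G/T - k = 31.0 - 184.6 + 18.4 - (-228.6)
C/N0 = 93.4000 dB-Hz
R_b = 121.11 Mbps = 1.2111e+08 bps -> 10*log10(R_b) = 80.8318 dB-Hz
Eb/N0 = C/N0 - 10*log10(R_b) = 93.4000 - 80.8318 = 12.5682 dB
Margin = Eb/N0 - Eb/N0_req = 12.5682 - 14.0 = -1.4318 dB (negative margin: link does not close)

-1.4318 dB


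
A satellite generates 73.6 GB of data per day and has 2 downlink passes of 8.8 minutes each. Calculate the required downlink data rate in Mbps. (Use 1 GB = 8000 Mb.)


total contact time = 2 * 8.8 * 60 = 1056.0000 s
data = 73.6 GB = 588800.0000 Mb
rate = 588800.0000 / 1056.0000 = 557.5758 Mbps

557.5758 Mbps


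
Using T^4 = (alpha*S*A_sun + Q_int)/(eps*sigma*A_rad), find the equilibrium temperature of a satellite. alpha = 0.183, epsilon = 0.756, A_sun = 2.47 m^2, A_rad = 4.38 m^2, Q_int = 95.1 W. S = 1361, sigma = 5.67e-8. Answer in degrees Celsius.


Numerator = alpha*S*A_sun + Q_int = 0.183*1361*2.47 + 95.1 = 710.2856 W
Denominator = eps*sigma*A_rad = 0.756*5.67e-8*4.38 = 1.8774958e-07 W/K^4
T^4 = 3.7831543e+09 K^4
T = 248.0068 K = -25.1432 C

-25.1432 degrees Celsius


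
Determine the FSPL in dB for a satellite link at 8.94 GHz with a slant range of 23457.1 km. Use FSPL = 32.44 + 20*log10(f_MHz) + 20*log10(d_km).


f = 8.94 GHz = 8940.0000 MHz
d = 23457.1 km
FSPL = 32.44 + 20*log10(8940.0000) + 20*log10(23457.1)
FSPL = 32.44 + 79.0268 + 87.4055
FSPL = 198.8722 dB

198.8722 dB


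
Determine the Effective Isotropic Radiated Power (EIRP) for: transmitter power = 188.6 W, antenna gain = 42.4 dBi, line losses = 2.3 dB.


Pt = 188.6 W = 22.7554 dBW
EIRP = Pt_dBW + Gt - losses = 22.7554 + 42.4 - 2.3 = 62.8554 dBW

62.8554 dBW


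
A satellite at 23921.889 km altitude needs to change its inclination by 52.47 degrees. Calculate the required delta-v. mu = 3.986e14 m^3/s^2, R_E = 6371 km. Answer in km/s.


r = 30292.8890 km = 3.0292889e+07 m
V = sqrt(mu/r) = 3627.4238 m/s
di = 52.47 deg = 0.9157743 rad
dV = 2*V*sin(di/2) = 2*3627.4238*sin(0.4578871)
dV = 3207.0335 m/s = 3.2070 km/s

3.2070 km/s


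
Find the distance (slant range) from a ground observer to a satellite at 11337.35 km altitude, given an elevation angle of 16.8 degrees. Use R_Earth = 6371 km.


h = 11337.35 km, el = 16.8 deg
d = -R_E*sin(el) + sqrt((R_E*sin(el))^2 + 2*R_E*h + h^2)
d = -6371.0000*sin(0.2932153) + sqrt((6371.0000*0.2890318)^2 + 2*6371.0000*11337.35 + 11337.35^2)
d = 14783.4650 km

14783.4650 km


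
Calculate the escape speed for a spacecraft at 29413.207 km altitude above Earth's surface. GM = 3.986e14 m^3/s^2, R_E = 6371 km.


r = 6371.0 + 29413.207 = 35784.2070 km = 3.5784207e+07 m
v_esc = sqrt(2*mu/r) = sqrt(2*3.986e14 / 3.5784207e+07)
v_esc = 4719.9560 m/s = 4.7200 km/s

4.7200 km/s


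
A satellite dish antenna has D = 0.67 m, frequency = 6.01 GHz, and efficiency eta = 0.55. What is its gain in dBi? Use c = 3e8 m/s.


lambda = c/f = 3e8 / 6.01e+09 = 0.04991681 m
G = eta*(pi*D/lambda)^2 = 0.55*(pi*0.67/0.04991681)^2
G = 977.9541 (linear)
G = 10*log10(977.9541) = 29.9032 dBi

29.9032 dBi


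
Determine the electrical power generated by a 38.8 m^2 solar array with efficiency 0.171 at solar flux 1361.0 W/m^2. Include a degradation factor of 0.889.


P = area * eta * S * degradation
P = 38.8 * 0.171 * 1361.0 * 0.889
P = 8027.6369 W

8027.6369 W


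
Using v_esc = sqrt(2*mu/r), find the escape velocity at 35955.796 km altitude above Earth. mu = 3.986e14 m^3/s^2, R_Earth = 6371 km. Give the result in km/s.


r = 6371.0 + 35955.796 = 42326.7960 km = 4.2326796e+07 m
v_esc = sqrt(2*mu/r) = sqrt(2*3.986e14 / 4.2326796e+07)
v_esc = 4339.8623 m/s = 4.3399 km/s

4.3399 km/s


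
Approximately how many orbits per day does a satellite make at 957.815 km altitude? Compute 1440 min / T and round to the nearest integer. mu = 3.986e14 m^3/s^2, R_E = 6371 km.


r = 7.328815e+06 m
T = 2*pi*sqrt(r^3/mu) = 6243.9851 s = 104.0664 min
revs/day = 1440 / 104.0664 = 13.8373
Rounded: 14 revolutions per day

14 revolutions per day


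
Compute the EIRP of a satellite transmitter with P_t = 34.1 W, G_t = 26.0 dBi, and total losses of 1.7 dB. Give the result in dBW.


Pt = 34.1 W = 15.3275 dBW
EIRP = Pt_dBW + Gt - losses = 15.3275 + 26.0 - 1.7 = 39.6275 dBW

39.6275 dBW


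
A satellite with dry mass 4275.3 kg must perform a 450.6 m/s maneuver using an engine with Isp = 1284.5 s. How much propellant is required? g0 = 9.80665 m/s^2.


ve = Isp * g0 = 1284.5 * 9.80665 = 12596.641925 m/s
mass ratio = exp(dv/ve) = exp(450.6/12596.641925) = 1.03641893
m_prop = m_dry * (mr - 1) = 4275.3 * (1.03641893 - 1)
m_prop = 155.7019 kg

155.7019 kg


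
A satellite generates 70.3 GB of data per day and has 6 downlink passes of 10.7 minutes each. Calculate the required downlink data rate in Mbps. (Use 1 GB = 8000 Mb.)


total contact time = 6 * 10.7 * 60 = 3852.0000 s
data = 70.3 GB = 562400.0000 Mb
rate = 562400.0000 / 3852.0000 = 146.0021 Mbps

146.0021 Mbps


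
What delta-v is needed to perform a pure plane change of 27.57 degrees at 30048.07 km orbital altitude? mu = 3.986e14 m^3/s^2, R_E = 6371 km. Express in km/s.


r = 36419.0700 km = 3.641907e+07 m
V = sqrt(mu/r) = 3308.2949 m/s
di = 27.57 deg = 0.4811873 rad
dV = 2*V*sin(di/2) = 2*3308.2949*sin(0.2405936)
dV = 1576.5958 m/s = 1.5766 km/s

1.5766 km/s


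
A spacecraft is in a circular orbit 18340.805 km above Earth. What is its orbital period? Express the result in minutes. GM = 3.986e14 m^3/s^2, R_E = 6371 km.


r = 24711.8050 km = 2.4711805e+07 m
T = 2*pi*sqrt(r^3/mu) = 2*pi*sqrt(1.509084e+22 / 3.986e14)
T = 38660.5407 s = 644.3423 min

644.3423 minutes


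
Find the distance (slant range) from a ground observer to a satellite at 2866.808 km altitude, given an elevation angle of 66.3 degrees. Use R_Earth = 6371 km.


h = 2866.808 km, el = 66.3 deg
d = -R_E*sin(el) + sqrt((R_E*sin(el))^2 + 2*R_E*h + h^2)
d = -6371.0000*sin(1.1572) + sqrt((6371.0000*0.9156626)^2 + 2*6371.0000*2866.808 + 2866.808^2)
d = 3042.0870 km

3042.0870 km


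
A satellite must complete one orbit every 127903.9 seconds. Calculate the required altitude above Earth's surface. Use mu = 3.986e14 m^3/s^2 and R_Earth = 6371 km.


T = 127903.9 s
r = (mu*T^2/(4*pi^2))^(1/3) = (3.986e14 * 127903.9^2 / (4*pi^2))^(1/3)
r = 5.4867484e+07 m = 54867.4838 km
alt = r - R_E = 54867.4838 - 6371 = 48496.4838 km

48496.4838 km


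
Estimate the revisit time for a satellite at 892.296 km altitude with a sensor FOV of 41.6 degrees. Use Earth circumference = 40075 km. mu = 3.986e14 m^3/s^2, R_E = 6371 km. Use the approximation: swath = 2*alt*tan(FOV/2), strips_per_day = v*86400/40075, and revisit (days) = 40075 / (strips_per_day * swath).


swath = 2*892.296*tan(0.3630285) = 677.9029 km
v = sqrt(mu/r) = 7408.0137 m/s = 7.4080 km/s
strips/day = v*86400/40075 = 7.4080*86400/40075 = 15.9714
coverage/day = strips * swath = 15.9714 * 677.9029 = 10827.0336 km
revisit = 40075 / 10827.0336 = 3.7014 days

3.7014 days


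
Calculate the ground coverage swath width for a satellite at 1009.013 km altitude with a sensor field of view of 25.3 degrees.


FOV = 25.3 deg = 0.4415683 rad
swath = 2 * alt * tan(FOV/2) = 2 * 1009.013 * tan(0.2207842)
swath = 2 * 1009.013 * 0.2244429
swath = 452.9317 km

452.9317 km


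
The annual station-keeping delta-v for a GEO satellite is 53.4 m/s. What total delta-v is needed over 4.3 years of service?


dV = rate * years = 53.4 * 4.3
dV = 229.6200 m/s

229.6200 m/s


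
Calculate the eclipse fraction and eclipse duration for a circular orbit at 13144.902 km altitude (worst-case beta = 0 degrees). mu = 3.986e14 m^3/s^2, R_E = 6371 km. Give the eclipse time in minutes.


r = 19515.9020 km
T = 452.2129 min
Eclipse fraction = arcsin(R_E/r)/pi = arcsin(6371.0000/19515.9020)/pi
= arcsin(0.3264517)/pi = 0.1058531
Eclipse duration = 0.1058531 * 452.2129 = 47.8681 min

47.8681 minutes


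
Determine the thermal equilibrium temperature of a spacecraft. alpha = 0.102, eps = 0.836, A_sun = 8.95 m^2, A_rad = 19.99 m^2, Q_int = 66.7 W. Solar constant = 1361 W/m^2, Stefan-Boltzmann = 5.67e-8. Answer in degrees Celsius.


Numerator = alpha*S*A_sun + Q_int = 0.102*1361*8.95 + 66.7 = 1309.1569 W
Denominator = eps*sigma*A_rad = 0.836*5.67e-8*19.99 = 9.4754999e-07 W/K^4
T^4 = 1.381623e+09 K^4
T = 192.7957 K = -80.3543 C

-80.3543 degrees Celsius


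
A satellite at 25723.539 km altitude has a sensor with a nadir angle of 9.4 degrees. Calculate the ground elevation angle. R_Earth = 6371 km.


r = R_E + alt = 32094.5390 km
Law of sines in the satellite / Earth-center / ground-point triangle:
  sin(nadir)/R_E = sin(90 + el)/r  =>  cos(el) = (r/R_E)*sin(nadir)
cos(el) = (32094.5390 / 6371.0000) * sin(9.4 deg) = 0.8227706
el = arccos(0.8227706) = 34.6369 deg
(Earth-central angle = 90 - nadir - el = 45.9631 deg)

34.6369 degrees


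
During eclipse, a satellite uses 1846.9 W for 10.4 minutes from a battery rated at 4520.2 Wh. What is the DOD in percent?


E_used = P * t / 60 = 1846.9 * 10.4 / 60 = 320.1293 Wh
DOD = E_used / E_total * 100 = 320.1293 / 4520.2 * 100
DOD = 7.0822 %

7.0822 %


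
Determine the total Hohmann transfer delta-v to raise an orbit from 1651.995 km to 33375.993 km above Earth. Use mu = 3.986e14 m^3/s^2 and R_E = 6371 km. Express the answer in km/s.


r1 = 8022.9950 km = 8.022995e+06 m
r2 = 39746.9930 km = 3.9746993e+07 m
dv1 = sqrt(mu/r1)*(sqrt(2*r2/(r1+r2)) - 1) = 2044.0794 m/s
dv2 = sqrt(mu/r2)*(1 - sqrt(2*r1/(r1+r2))) = 1331.4059 m/s
total dv = |dv1| + |dv2| = 2044.0794 + 1331.4059 = 3375.4853 m/s = 3.3755 km/s

3.3755 km/s


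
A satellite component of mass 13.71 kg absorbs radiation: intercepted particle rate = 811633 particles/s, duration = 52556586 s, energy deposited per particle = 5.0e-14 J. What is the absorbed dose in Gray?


Total energy deposited = rate * time * E_per
  = 811633 * 52556586 * 5.0e-14 = 2.1328 J
Dose = E_total / mass = 2.1328 / 13.71
Dose = 0.1555677 Gy

0.1556 Gy


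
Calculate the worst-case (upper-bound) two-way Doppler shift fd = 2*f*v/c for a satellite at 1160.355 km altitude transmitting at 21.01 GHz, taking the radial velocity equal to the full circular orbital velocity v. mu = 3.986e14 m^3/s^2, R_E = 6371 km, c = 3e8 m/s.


r = 7.531355e+06 m
v = sqrt(mu/r) = 7274.9848 m/s (worst-case radial velocity)
f = 21.01 GHz = 2.101e+10 Hz
fd = 2*f*v/c = 2*2.101e+10*7274.9848/3.0e+08
fd = 1.0189829e+06 Hz

1.0190e+06 Hz


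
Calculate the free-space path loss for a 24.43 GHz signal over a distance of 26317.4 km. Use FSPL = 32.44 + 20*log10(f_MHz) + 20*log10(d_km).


f = 24.43 GHz = 24430.0000 MHz
d = 26317.4 km
FSPL = 32.44 + 20*log10(24430.0000) + 20*log10(26317.4)
FSPL = 32.44 + 87.7585 + 88.4049
FSPL = 208.6033 dB

208.6033 dB


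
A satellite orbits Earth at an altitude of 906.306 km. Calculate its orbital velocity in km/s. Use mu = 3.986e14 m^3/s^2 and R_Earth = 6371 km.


r = R_E + alt = 6371.0 + 906.306 = 7277.3060 km = 7.277306e+06 m
v = sqrt(mu/r) = sqrt(3.986e14 / 7.277306e+06) = 7400.8794 m/s = 7.4009 km/s

7.4009 km/s


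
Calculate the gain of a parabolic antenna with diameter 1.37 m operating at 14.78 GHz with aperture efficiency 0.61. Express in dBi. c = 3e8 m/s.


lambda = c/f = 3e8 / 1.478e+10 = 0.0202977 m
G = eta*(pi*D/lambda)^2 = 0.61*(pi*1.37/0.0202977)^2
G = 27426.9221 (linear)
G = 10*log10(27426.9221) = 44.3818 dBi

44.3818 dBi


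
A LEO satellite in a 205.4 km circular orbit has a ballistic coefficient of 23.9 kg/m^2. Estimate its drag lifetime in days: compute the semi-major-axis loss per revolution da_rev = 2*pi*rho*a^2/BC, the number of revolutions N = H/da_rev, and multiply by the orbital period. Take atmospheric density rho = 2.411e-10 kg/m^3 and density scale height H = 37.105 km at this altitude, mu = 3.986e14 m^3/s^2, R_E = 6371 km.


a = R_E + alt = 6576.4000 km = 6.5764e+06 m
da_rev = 2*pi*rho*a^2/BC = 2*pi*2.411e-10*(6.5764e+06)^2/23.9 = 2741.294023 m per revolution
N = H/da_rev = 37105.0000 m / 2741.294023 m = 13.5356 revolutions
P = 2*pi*sqrt(a^3/mu) = 5307.5434 s
lifetime = N*P = 13.5356 * 5307.5434 = 71840.6692 s = 0.8314892 days

0.8315 days


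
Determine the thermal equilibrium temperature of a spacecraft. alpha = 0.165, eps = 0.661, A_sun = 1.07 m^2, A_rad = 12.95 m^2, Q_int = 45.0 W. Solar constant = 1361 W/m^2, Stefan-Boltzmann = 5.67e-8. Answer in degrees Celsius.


Numerator = alpha*S*A_sun + Q_int = 0.165*1361*1.07 + 45.0 = 285.2846 W
Denominator = eps*sigma*A_rad = 0.661*5.67e-8*12.95 = 4.8534916e-07 W/K^4
T^4 = 5.877924e+08 K^4
T = 155.7062 K = -117.4438 C

-117.4438 degrees Celsius


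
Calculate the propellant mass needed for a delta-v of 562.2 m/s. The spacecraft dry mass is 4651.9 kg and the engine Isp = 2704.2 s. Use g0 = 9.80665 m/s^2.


ve = Isp * g0 = 2704.2 * 9.80665 = 26519.142930 m/s
mass ratio = exp(dv/ve) = exp(562.2/26519.142930) = 1.02142609
m_prop = m_dry * (mr - 1) = 4651.9 * (1.02142609 - 1)
m_prop = 99.6720 kg

99.6720 kg


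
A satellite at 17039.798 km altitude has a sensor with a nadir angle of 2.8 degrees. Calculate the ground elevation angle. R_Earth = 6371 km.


r = R_E + alt = 23410.7980 km
Law of sines in the satellite / Earth-center / ground-point triangle:
  sin(nadir)/R_E = sin(90 + el)/r  =>  cos(el) = (r/R_E)*sin(nadir)
cos(el) = (23410.7980 / 6371.0000) * sin(2.8 deg) = 0.1795028
el = arccos(0.1795028) = 79.6592 deg
(Earth-central angle = 90 - nadir - el = 7.5408 deg)

79.6592 degrees


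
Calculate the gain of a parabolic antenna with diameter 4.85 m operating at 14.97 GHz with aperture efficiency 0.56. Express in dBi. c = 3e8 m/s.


lambda = c/f = 3e8 / 1.497e+10 = 0.02004008 m
G = eta*(pi*D/lambda)^2 = 0.56*(pi*4.85/0.02004008)^2
G = 323722.0939 (linear)
G = 10*log10(323722.0939) = 55.1017 dBi

55.1017 dBi


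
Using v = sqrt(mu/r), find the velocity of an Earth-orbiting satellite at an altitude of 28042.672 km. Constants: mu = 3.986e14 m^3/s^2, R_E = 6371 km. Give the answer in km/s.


r = R_E + alt = 6371.0 + 28042.672 = 34413.6720 km = 3.4413672e+07 m
v = sqrt(mu/r) = sqrt(3.986e14 / 3.4413672e+07) = 3403.3228 m/s = 3.4033 km/s

3.4033 km/s


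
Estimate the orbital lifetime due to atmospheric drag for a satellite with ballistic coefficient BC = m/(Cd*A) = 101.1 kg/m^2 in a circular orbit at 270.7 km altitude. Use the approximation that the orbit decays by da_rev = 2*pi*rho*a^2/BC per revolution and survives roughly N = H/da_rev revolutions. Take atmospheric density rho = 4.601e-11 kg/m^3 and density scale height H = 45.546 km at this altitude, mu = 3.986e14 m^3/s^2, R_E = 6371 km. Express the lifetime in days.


a = R_E + alt = 6641.7000 km = 6.6417e+06 m
da_rev = 2*pi*rho*a^2/BC = 2*pi*4.601e-11*(6.6417e+06)^2/101.1 = 126.136117 m per revolution
N = H/da_rev = 45546.0000 m / 126.136117 m = 361.0861 revolutions
P = 2*pi*sqrt(a^3/mu) = 5386.7907 s
lifetime = N*P = 361.0861 * 5386.7907 = 1.9450953e+06 s = 22.5127 days

22.5127 days


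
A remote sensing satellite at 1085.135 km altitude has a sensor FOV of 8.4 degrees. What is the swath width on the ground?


FOV = 8.4 deg = 0.1466077 rad
swath = 2 * alt * tan(FOV/2) = 2 * 1085.135 * tan(0.07330383)
swath = 2 * 1085.135 * 0.07343541
swath = 159.3747 km

159.3747 km


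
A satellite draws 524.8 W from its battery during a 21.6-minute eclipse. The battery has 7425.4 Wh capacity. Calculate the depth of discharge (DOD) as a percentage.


E_used = P * t / 60 = 524.8 * 21.6 / 60 = 188.9280 Wh
DOD = E_used / E_total * 100 = 188.9280 / 7425.4 * 100
DOD = 2.5443 %

2.5443 %


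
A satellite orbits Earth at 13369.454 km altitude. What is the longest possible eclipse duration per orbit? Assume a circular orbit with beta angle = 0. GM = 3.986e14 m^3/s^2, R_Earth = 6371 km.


r = 19740.4540 km
T = 460.0401 min
Eclipse fraction = arcsin(R_E/r)/pi = arcsin(6371.0000/19740.4540)/pi
= arcsin(0.3227383)/pi = 0.1046034
Eclipse duration = 0.1046034 * 460.0401 = 48.1217 min

48.1217 minutes


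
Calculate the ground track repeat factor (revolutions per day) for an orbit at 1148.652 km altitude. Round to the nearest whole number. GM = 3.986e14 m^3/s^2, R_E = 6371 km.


r = 7.519652e+06 m
T = 2*pi*sqrt(r^3/mu) = 6489.4492 s = 108.1575 min
revs/day = 1440 / 108.1575 = 13.3139
Rounded: 13 revolutions per day

13 revolutions per day


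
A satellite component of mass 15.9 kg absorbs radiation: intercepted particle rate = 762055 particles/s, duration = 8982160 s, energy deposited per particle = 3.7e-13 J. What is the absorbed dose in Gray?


Total energy deposited = rate * time * E_per
  = 762055 * 8982160 * 3.7e-13 = 2.5326 J
Dose = E_total / mass = 2.5326 / 15.9
Dose = 0.1592838 Gy

0.1593 Gy


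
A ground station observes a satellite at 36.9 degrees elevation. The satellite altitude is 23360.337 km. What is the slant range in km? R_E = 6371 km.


h = 23360.337 km, el = 36.9 deg
d = -R_E*sin(el) + sqrt((R_E*sin(el))^2 + 2*R_E*h + h^2)
d = -6371.0000*sin(0.6440265) + sqrt((6371.0000*0.6004202)^2 + 2*6371.0000*23360.337 + 23360.337^2)
d = 25466.2830 km

25466.2830 km


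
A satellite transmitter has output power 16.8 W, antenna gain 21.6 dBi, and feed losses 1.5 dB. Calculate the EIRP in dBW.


Pt = 16.8 W = 12.2531 dBW
EIRP = Pt_dBW + Gt - losses = 12.2531 + 21.6 - 1.5 = 32.3531 dBW

32.3531 dBW


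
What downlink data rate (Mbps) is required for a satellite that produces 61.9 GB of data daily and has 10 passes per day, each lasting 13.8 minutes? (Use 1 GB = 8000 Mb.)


total contact time = 10 * 13.8 * 60 = 8280.0000 s
data = 61.9 GB = 495200.0000 Mb
rate = 495200.0000 / 8280.0000 = 59.8068 Mbps

59.8068 Mbps


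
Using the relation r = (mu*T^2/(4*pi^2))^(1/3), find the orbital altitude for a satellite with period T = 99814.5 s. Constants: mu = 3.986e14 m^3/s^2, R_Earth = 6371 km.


T = 99814.5 s
r = (mu*T^2/(4*pi^2))^(1/3) = (3.986e14 * 99814.5^2 / (4*pi^2))^(1/3)
r = 4.6507352e+07 m = 46507.3517 km
alt = r - R_E = 46507.3517 - 6371 = 40136.3517 km

40136.3517 km


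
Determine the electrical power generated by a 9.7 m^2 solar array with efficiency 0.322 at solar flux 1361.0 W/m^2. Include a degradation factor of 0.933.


P = area * eta * S * degradation
P = 9.7 * 0.322 * 1361.0 * 0.933
P = 3966.1339 W

3966.1339 W


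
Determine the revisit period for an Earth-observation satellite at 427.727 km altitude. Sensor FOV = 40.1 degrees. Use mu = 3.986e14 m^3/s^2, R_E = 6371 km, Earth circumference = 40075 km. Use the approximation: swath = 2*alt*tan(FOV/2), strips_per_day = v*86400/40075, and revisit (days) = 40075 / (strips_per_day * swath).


swath = 2*427.727*tan(0.3499385) = 312.2055 km
v = sqrt(mu/r) = 7656.9330 m/s = 7.6569 km/s
strips/day = v*86400/40075 = 7.6569*86400/40075 = 16.5080
coverage/day = strips * swath = 16.5080 * 312.2055 = 5153.8952 km
revisit = 40075 / 5153.8952 = 7.7757 days

7.7757 days


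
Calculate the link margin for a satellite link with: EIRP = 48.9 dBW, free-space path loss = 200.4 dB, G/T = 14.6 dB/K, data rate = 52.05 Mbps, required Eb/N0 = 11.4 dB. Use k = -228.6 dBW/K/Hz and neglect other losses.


C/N0 = EIRP - FSPL + G/T - k = 48.9 - 200.4 + 14.6 - (-228.6)
C/N0 = 91.7000 dB-Hz
R_b = 52.05 Mbps = 5.205e+07 bps -> 10*log10(R_b) = 77.1642 dB-Hz
Eb/N0 = C/N0 - 10*log10(R_b) = 91.7000 - 77.1642 = 14.5358 dB
Margin = Eb/N0 - Eb/N0_req = 14.5358 - 11.4 = 3.1358 dB (link closes)

3.1358 dB


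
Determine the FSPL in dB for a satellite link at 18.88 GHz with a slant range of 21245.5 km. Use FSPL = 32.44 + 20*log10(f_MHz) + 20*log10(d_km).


f = 18.88 GHz = 18880.0000 MHz
d = 21245.5 km
FSPL = 32.44 + 20*log10(18880.0000) + 20*log10(21245.5)
FSPL = 32.44 + 85.5200 + 86.5453
FSPL = 204.5054 dB

204.5054 dB


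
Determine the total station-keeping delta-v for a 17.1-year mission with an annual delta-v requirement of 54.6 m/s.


dV = rate * years = 54.6 * 17.1
dV = 933.6600 m/s

933.6600 m/s


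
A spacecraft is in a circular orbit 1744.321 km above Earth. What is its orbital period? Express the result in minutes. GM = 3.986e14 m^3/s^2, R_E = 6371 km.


r = 8115.3210 km = 8.115321e+06 m
T = 2*pi*sqrt(r^3/mu) = 2*pi*sqrt(5.3446234e+20 / 3.986e14)
T = 7275.6161 s = 121.2603 min

121.2603 minutes


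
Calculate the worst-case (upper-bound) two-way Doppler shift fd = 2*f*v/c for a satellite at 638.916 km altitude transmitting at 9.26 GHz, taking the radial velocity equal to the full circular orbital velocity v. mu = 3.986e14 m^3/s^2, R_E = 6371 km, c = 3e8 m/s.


r = 7.009916e+06 m
v = sqrt(mu/r) = 7540.7100 m/s (worst-case radial velocity)
f = 9.26 GHz = 9.26e+09 Hz
fd = 2*f*v/c = 2*9.26e+09*7540.7100/3.0e+08
fd = 465513.1653 Hz

465513.1653 Hz


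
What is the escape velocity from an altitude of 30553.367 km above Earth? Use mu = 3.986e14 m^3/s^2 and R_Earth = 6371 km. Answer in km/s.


r = 6371.0 + 30553.367 = 36924.3670 km = 3.6924367e+07 m
v_esc = sqrt(2*mu/r) = sqrt(2*3.986e14 / 3.6924367e+07)
v_esc = 4646.5126 m/s = 4.6465 km/s

4.6465 km/s


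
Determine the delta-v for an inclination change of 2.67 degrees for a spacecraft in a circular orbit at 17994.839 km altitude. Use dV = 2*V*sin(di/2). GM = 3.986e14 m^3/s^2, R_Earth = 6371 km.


r = 24365.8390 km = 2.4365839e+07 m
V = sqrt(mu/r) = 4044.6222 m/s
di = 2.67 deg = 0.04660029 rad
dV = 2*V*sin(di/2) = 2*4044.6222*sin(0.02330015)
dV = 188.4635 m/s = 0.1884635 km/s

0.1885 km/s


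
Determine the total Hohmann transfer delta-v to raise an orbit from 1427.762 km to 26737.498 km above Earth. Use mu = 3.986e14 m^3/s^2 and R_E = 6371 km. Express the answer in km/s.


r1 = 7798.7620 km = 7.798762e+06 m
r2 = 33108.4980 km = 3.3108498e+07 m
dv1 = sqrt(mu/r1)*(sqrt(2*r2/(r1+r2)) - 1) = 1946.6154 m/s
dv2 = sqrt(mu/r2)*(1 - sqrt(2*r1/(r1+r2))) = 1327.2276 m/s
total dv = |dv1| + |dv2| = 1946.6154 + 1327.2276 = 3273.8430 m/s = 3.2738 km/s

3.2738 km/s


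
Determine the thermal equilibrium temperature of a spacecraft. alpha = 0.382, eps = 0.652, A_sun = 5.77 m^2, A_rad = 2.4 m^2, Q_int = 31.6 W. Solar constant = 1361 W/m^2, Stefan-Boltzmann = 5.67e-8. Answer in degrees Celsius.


Numerator = alpha*S*A_sun + Q_int = 0.382*1361*5.77 + 31.6 = 3031.4345 W
Denominator = eps*sigma*A_rad = 0.652*5.67e-8*2.4 = 8.872416e-08 W/K^4
T^4 = 3.4166957e+10 K^4
T = 429.9338 K = 156.7838 C

156.7838 degrees Celsius


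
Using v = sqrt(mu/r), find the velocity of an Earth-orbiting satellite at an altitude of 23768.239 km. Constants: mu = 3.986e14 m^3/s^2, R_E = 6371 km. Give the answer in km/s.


r = R_E + alt = 6371.0 + 23768.239 = 30139.2390 km = 3.0139239e+07 m
v = sqrt(mu/r) = sqrt(3.986e14 / 3.0139239e+07) = 3636.6584 m/s = 3.6367 km/s

3.6367 km/s


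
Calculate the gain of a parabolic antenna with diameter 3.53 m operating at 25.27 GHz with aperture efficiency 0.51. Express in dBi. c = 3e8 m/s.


lambda = c/f = 3e8 / 2.527e+10 = 0.01187178 m
G = eta*(pi*D/lambda)^2 = 0.51*(pi*3.53/0.01187178)^2
G = 445027.9694 (linear)
G = 10*log10(445027.9694) = 56.4839 dBi

56.4839 dBi


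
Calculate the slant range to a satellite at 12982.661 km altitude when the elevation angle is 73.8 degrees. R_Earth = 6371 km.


h = 12982.661 km, el = 73.8 deg
d = -R_E*sin(el) + sqrt((R_E*sin(el))^2 + 2*R_E*h + h^2)
d = -6371.0000*sin(1.2881) + sqrt((6371.0000*0.9602937)^2 + 2*6371.0000*12982.661 + 12982.661^2)
d = 13153.8359 km

13153.8359 km


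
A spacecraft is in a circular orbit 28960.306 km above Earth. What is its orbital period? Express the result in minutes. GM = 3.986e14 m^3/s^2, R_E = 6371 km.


r = 35331.3060 km = 3.5331306e+07 m
T = 2*pi*sqrt(r^3/mu) = 2*pi*sqrt(4.4104111e+22 / 3.986e14)
T = 66092.2836 s = 1101.5381 min

1101.5381 minutes


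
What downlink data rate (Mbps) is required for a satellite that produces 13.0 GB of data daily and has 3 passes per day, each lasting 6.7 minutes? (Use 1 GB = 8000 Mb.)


total contact time = 3 * 6.7 * 60 = 1206.0000 s
data = 13.0 GB = 104000.0000 Mb
rate = 104000.0000 / 1206.0000 = 86.2355 Mbps

86.2355 Mbps


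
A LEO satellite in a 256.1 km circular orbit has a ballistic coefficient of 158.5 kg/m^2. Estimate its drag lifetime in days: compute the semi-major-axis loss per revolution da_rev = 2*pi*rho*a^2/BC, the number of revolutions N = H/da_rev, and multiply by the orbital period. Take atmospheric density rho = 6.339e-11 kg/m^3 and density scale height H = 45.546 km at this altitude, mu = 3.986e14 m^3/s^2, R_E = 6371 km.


a = R_E + alt = 6627.1000 km = 6.6271e+06 m
da_rev = 2*pi*rho*a^2/BC = 2*pi*6.339e-11*(6.6271e+06)^2/158.5 = 110.361705 m per revolution
N = H/da_rev = 45546.0000 m / 110.361705 m = 412.6975 revolutions
P = 2*pi*sqrt(a^3/mu) = 5369.0384 s
lifetime = N*P = 412.6975 * 5369.0384 = 2.2157887e+06 s = 25.6457 days

25.6457 days


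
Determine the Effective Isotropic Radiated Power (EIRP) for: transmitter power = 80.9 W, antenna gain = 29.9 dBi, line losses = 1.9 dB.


Pt = 80.9 W = 19.0795 dBW
EIRP = Pt_dBW + Gt - losses = 19.0795 + 29.9 - 1.9 = 47.0795 dBW

47.0795 dBW


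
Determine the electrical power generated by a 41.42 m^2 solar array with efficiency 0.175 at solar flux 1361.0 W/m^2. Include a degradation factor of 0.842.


P = area * eta * S * degradation
P = 41.42 * 0.175 * 1361.0 * 0.842
P = 8306.5056 W

8306.5056 W


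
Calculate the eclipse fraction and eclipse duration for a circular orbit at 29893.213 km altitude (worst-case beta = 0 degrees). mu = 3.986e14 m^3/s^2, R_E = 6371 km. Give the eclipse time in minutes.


r = 36264.2130 km
T = 1145.4532 min
Eclipse fraction = arcsin(R_E/r)/pi = arcsin(6371.0000/36264.2130)/pi
= arcsin(0.1756828)/pi = 0.05621332
Eclipse duration = 0.05621332 * 1145.4532 = 64.3897 min

64.3897 minutes


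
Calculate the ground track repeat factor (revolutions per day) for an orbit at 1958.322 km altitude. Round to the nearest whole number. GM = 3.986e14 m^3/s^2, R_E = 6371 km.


r = 8.329322e+06 m
T = 2*pi*sqrt(r^3/mu) = 7565.2921 s = 126.0882 min
revs/day = 1440 / 126.0882 = 11.4206
Rounded: 11 revolutions per day

11 revolutions per day


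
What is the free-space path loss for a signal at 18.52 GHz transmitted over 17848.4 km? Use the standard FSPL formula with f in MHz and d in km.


f = 18.52 GHz = 18520.0000 MHz
d = 17848.4 km
FSPL = 32.44 + 20*log10(18520.0000) + 20*log10(17848.4)
FSPL = 32.44 + 85.3528 + 85.0320
FSPL = 202.8248 dB

202.8248 dB


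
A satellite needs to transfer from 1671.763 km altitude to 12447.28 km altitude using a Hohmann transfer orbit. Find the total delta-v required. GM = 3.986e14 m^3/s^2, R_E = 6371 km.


r1 = 8042.7630 km = 8.042763e+06 m
r2 = 18818.2800 km = 1.881828e+07 m
dv1 = sqrt(mu/r1)*(sqrt(2*r2/(r1+r2)) - 1) = 1293.2642 m/s
dv2 = sqrt(mu/r2)*(1 - sqrt(2*r1/(r1+r2))) = 1040.8240 m/s
total dv = |dv1| + |dv2| = 1293.2642 + 1040.8240 = 2334.0882 m/s = 2.3341 km/s

2.3341 km/s


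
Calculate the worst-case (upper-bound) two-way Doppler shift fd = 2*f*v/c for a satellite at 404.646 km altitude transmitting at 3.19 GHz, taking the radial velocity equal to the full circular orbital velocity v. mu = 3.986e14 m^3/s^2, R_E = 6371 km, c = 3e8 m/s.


r = 6.775646e+06 m
v = sqrt(mu/r) = 7669.9634 m/s (worst-case radial velocity)
f = 3.19 GHz = 3.19e+09 Hz
fd = 2*f*v/c = 2*3.19e+09*7669.9634/3.0e+08
fd = 163114.5556 Hz

163114.5556 Hz


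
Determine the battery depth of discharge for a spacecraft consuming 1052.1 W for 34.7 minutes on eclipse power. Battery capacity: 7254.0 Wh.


E_used = P * t / 60 = 1052.1 * 34.7 / 60 = 608.4645 Wh
DOD = E_used / E_total * 100 = 608.4645 / 7254.0 * 100
DOD = 8.3880 %

8.3880 %


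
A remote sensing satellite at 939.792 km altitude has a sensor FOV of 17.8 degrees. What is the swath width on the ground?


FOV = 17.8 deg = 0.3106686 rad
swath = 2 * alt * tan(FOV/2) = 2 * 939.792 * tan(0.1553343)
swath = 2 * 939.792 * 0.1565958
swath = 294.3350 km

294.3350 km


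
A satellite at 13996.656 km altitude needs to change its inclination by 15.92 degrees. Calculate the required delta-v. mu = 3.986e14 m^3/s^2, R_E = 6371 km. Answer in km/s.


r = 20367.6560 km = 2.0367656e+07 m
V = sqrt(mu/r) = 4423.8269 m/s
di = 15.92 deg = 0.2778564 rad
dV = 2*V*sin(di/2) = 2*4423.8269*sin(0.1389282)
dV = 1225.2384 m/s = 1.2252 km/s

1.2252 km/s


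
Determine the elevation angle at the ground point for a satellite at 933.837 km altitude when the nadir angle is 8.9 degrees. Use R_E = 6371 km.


r = R_E + alt = 7304.8370 km
Law of sines in the satellite / Earth-center / ground-point triangle:
  sin(nadir)/R_E = sin(90 + el)/r  =>  cos(el) = (r/R_E)*sin(nadir)
cos(el) = (7304.8370 / 6371.0000) * sin(8.9 deg) = 0.1773872
el = arccos(0.1773872) = 79.7824 deg
(Earth-central angle = 90 - nadir - el = 1.3176 deg)

79.7824 degrees


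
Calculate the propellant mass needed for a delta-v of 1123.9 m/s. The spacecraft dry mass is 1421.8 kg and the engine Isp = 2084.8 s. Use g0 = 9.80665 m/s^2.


ve = Isp * g0 = 2084.8 * 9.80665 = 20444.903920 m/s
mass ratio = exp(dv/ve) = exp(1123.9/20444.903920) = 1.05651117
m_prop = m_dry * (mr - 1) = 1421.8 * (1.05651117 - 1)
m_prop = 80.3476 kg

80.3476 kg


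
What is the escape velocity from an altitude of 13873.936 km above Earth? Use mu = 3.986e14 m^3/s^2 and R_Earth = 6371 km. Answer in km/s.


r = 6371.0 + 13873.936 = 20244.9360 km = 2.0244936e+07 m
v_esc = sqrt(2*mu/r) = sqrt(2*3.986e14 / 2.0244936e+07)
v_esc = 6275.1692 m/s = 6.2752 km/s

6.2752 km/s


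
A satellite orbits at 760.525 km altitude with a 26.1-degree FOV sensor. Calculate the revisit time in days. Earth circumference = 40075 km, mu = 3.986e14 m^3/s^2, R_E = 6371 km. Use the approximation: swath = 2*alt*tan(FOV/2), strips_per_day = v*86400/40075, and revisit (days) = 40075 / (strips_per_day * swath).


swath = 2*760.525*tan(0.2277655) = 352.5605 km
v = sqrt(mu/r) = 7476.1403 m/s = 7.4761 km/s
strips/day = v*86400/40075 = 7.4761*86400/40075 = 16.1182
coverage/day = strips * swath = 16.1182 * 352.5605 = 5682.6546 km
revisit = 40075 / 5682.6546 = 7.0522 days

7.0522 days


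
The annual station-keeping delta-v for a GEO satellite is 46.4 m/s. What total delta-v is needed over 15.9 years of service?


dV = rate * years = 46.4 * 15.9
dV = 737.7600 m/s

737.7600 m/s


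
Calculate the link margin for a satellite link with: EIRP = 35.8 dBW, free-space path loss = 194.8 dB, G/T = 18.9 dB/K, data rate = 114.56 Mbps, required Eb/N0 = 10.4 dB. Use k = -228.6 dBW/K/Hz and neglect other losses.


C/N0 = EIRP - FSPL + G/T - k = 35.8 - 194.8 + 18.9 - (-228.6)
C/N0 = 88.5000 dB-Hz
R_b = 114.56 Mbps = 1.1456e+08 bps -> 10*log10(R_b) = 80.5903 dB-Hz
Eb/N0 = C/N0 - 10*log10(R_b) = 88.5000 - 80.5903 = 7.9097 dB
Margin = Eb/N0 - Eb/N0_req = 7.9097 - 10.4 = -2.4903 dB (negative margin: link does not close)

-2.4903 dB


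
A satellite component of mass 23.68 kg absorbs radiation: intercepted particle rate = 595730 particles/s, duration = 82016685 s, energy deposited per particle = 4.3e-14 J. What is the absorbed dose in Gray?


Total energy deposited = rate * time * E_per
  = 595730 * 82016685 * 4.3e-14 = 2.1010 J
Dose = E_total / mass = 2.1010 / 23.68
Dose = 0.08872345 Gy

0.0887 Gy


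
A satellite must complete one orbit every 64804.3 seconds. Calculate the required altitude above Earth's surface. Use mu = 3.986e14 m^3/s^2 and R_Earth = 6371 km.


T = 64804.3 s
r = (mu*T^2/(4*pi^2))^(1/3) = (3.986e14 * 64804.3^2 / (4*pi^2))^(1/3)
r = 3.4870786e+07 m = 34870.7859 km
alt = r - R_E = 34870.7859 - 6371 = 28499.7859 km

28499.7859 km


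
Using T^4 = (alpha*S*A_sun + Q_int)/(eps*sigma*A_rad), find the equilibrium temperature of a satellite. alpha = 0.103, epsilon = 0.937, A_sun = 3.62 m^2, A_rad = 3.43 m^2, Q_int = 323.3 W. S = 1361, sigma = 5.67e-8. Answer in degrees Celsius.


Numerator = alpha*S*A_sun + Q_int = 0.103*1361*3.62 + 323.3 = 830.7625 W
Denominator = eps*sigma*A_rad = 0.937*5.67e-8*3.43 = 1.822287e-07 W/K^4
T^4 = 4.5589003e+09 K^4
T = 259.8454 K = -13.3046 C

-13.3046 degrees Celsius


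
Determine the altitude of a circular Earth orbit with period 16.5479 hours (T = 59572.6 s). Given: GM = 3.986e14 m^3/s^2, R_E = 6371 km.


T = 59572.6 s
r = (mu*T^2/(4*pi^2))^(1/3) = (3.986e14 * 59572.6^2 / (4*pi^2))^(1/3)
r = 3.2967819e+07 m = 32967.8194 km
alt = r - R_E = 32967.8194 - 6371 = 26596.8194 km

26596.8194 km


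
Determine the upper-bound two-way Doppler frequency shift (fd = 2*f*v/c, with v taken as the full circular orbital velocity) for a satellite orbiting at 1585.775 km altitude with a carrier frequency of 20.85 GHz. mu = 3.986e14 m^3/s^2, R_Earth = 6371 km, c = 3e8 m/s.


r = 7.956775e+06 m
v = sqrt(mu/r) = 7077.8297 m/s (worst-case radial velocity)
f = 20.85 GHz = 2.085e+10 Hz
fd = 2*f*v/c = 2*2.085e+10*7077.8297/3.0e+08
fd = 983818.3275 Hz

983818.3275 Hz


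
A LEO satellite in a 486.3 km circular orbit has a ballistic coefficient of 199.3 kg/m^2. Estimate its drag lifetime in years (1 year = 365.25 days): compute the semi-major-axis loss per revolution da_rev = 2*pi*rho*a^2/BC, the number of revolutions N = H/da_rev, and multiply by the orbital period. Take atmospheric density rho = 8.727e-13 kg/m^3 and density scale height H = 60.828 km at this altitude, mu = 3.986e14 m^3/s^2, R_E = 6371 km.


a = R_E + alt = 6857.3000 km = 6.8573e+06 m
da_rev = 2*pi*rho*a^2/BC = 2*pi*8.727e-13*(6.8573e+06)^2/199.3 = 1.293731 m per revolution
N = H/da_rev = 60828.0000 m / 1.293731 m = 47017.5172 revolutions
P = 2*pi*sqrt(a^3/mu) = 5651.2035 s
lifetime = N*P = 47017.5172 * 5651.2035 = 2.6570556e+08 s = 3075.2958 days
years = 3075.2958 / 365.25 = 8.4197 years

8.4197 years


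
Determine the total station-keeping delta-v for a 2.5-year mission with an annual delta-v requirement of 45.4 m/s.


dV = rate * years = 45.4 * 2.5
dV = 113.5000 m/s

113.5000 m/s


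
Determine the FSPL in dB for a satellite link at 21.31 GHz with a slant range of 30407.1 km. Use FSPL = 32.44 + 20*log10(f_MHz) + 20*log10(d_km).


f = 21.31 GHz = 21310.0000 MHz
d = 30407.1 km
FSPL = 32.44 + 20*log10(21310.0000) + 20*log10(30407.1)
FSPL = 32.44 + 86.5717 + 89.6595
FSPL = 208.6712 dB

208.6712 dB


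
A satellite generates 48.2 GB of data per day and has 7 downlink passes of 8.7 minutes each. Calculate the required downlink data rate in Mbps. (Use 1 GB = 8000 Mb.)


total contact time = 7 * 8.7 * 60 = 3654.0000 s
data = 48.2 GB = 385600.0000 Mb
rate = 385600.0000 / 3654.0000 = 105.5282 Mbps

105.5282 Mbps


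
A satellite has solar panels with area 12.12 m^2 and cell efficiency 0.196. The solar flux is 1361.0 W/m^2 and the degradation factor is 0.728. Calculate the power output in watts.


P = area * eta * S * degradation
P = 12.12 * 0.196 * 1361.0 * 0.728
P = 2353.6842 W

2353.6842 W


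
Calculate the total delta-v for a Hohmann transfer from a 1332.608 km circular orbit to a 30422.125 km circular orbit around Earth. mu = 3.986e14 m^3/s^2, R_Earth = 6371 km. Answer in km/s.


r1 = 7703.6080 km = 7.703608e+06 m
r2 = 36793.1250 km = 3.6793125e+07 m
dv1 = sqrt(mu/r1)*(sqrt(2*r2/(r1+r2)) - 1) = 2057.1099 m/s
dv2 = sqrt(mu/r2)*(1 - sqrt(2*r1/(r1+r2))) = 1354.6416 m/s
total dv = |dv1| + |dv2| = 2057.1099 + 1354.6416 = 3411.7515 m/s = 3.4118 km/s

3.4118 km/s


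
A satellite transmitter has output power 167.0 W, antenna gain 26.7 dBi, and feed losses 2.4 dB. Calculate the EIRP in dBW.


Pt = 167.0 W = 22.2272 dBW
EIRP = Pt_dBW + Gt - losses = 22.2272 + 26.7 - 2.4 = 46.5272 dBW

46.5272 dBW


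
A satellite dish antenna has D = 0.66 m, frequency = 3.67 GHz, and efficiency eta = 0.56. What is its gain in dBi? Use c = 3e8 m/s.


lambda = c/f = 3e8 / 3.67e+09 = 0.08174387 m
G = eta*(pi*D/lambda)^2 = 0.56*(pi*0.66/0.08174387)^2
G = 360.3008 (linear)
G = 10*log10(360.3008) = 25.5667 dBi

25.5667 dBi


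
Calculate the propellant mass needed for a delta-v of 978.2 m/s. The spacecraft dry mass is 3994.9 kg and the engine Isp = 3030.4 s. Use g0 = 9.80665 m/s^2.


ve = Isp * g0 = 3030.4 * 9.80665 = 29718.072160 m/s
mass ratio = exp(dv/ve) = exp(978.2/29718.072160) = 1.03346372
m_prop = m_dry * (mr - 1) = 3994.9 * (1.03346372 - 1)
m_prop = 133.6842 kg

133.6842 kg


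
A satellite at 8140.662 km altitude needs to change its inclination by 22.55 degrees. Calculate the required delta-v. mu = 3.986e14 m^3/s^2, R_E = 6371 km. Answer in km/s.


r = 14511.6620 km = 1.4511662e+07 m
V = sqrt(mu/r) = 5240.9506 m/s
di = 22.55 deg = 0.3935717 rad
dV = 2*V*sin(di/2) = 2*5240.9506*sin(0.1967859)
dV = 2049.4030 m/s = 2.0494 km/s

2.0494 km/s


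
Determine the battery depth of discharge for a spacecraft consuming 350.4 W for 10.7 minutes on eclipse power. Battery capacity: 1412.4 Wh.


E_used = P * t / 60 = 350.4 * 10.7 / 60 = 62.4880 Wh
DOD = E_used / E_total * 100 = 62.4880 / 1412.4 * 100
DOD = 4.4242 %

4.4242 %


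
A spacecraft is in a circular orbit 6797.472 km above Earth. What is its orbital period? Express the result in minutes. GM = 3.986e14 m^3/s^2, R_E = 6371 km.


r = 13168.4720 km = 1.3168472e+07 m
T = 2*pi*sqrt(r^3/mu) = 2*pi*sqrt(2.283527e+21 / 3.986e14)
T = 15038.8386 s = 250.6473 min

250.6473 minutes


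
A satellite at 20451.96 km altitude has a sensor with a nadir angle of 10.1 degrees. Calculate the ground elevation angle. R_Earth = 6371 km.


r = R_E + alt = 26822.9600 km
Law of sines in the satellite / Earth-center / ground-point triangle:
  sin(nadir)/R_E = sin(90 + el)/r  =>  cos(el) = (r/R_E)*sin(nadir)
cos(el) = (26822.9600 / 6371.0000) * sin(10.1 deg) = 0.7383228
el = arccos(0.7383228) = 42.4113 deg
(Earth-central angle = 90 - nadir - el = 37.4887 deg)

42.4113 degrees


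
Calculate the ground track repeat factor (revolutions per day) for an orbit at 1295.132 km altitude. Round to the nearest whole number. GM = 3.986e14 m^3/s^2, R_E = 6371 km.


r = 7.666132e+06 m
T = 2*pi*sqrt(r^3/mu) = 6679.9877 s = 111.3331 min
revs/day = 1440 / 111.3331 = 12.9342
Rounded: 13 revolutions per day

13 revolutions per day


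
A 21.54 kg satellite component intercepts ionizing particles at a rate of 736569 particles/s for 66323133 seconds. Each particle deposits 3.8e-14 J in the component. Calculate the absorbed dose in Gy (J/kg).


Total energy deposited = rate * time * E_per
  = 736569 * 66323133 * 3.8e-14 = 1.8564 J
Dose = E_total / mass = 1.8564 / 21.54
Dose = 0.08618196 Gy

0.0862 Gy


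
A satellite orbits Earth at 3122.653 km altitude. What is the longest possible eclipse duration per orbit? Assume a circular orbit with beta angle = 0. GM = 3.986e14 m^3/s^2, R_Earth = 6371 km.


r = 9493.6530 km
T = 153.4299 min
Eclipse fraction = arcsin(R_E/r)/pi = arcsin(6371.0000/9493.6530)/pi
= arcsin(0.6710799)/pi = 0.2341693
Eclipse duration = 0.2341693 * 153.4299 = 35.9286 min

35.9286 minutes


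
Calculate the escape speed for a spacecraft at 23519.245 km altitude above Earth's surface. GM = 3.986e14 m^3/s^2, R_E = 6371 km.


r = 6371.0 + 23519.245 = 29890.2450 km = 2.9890245e+07 m
v_esc = sqrt(2*mu/r) = sqrt(2*3.986e14 / 2.9890245e+07)
v_esc = 5164.3885 m/s = 5.1644 km/s

5.1644 km/s
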